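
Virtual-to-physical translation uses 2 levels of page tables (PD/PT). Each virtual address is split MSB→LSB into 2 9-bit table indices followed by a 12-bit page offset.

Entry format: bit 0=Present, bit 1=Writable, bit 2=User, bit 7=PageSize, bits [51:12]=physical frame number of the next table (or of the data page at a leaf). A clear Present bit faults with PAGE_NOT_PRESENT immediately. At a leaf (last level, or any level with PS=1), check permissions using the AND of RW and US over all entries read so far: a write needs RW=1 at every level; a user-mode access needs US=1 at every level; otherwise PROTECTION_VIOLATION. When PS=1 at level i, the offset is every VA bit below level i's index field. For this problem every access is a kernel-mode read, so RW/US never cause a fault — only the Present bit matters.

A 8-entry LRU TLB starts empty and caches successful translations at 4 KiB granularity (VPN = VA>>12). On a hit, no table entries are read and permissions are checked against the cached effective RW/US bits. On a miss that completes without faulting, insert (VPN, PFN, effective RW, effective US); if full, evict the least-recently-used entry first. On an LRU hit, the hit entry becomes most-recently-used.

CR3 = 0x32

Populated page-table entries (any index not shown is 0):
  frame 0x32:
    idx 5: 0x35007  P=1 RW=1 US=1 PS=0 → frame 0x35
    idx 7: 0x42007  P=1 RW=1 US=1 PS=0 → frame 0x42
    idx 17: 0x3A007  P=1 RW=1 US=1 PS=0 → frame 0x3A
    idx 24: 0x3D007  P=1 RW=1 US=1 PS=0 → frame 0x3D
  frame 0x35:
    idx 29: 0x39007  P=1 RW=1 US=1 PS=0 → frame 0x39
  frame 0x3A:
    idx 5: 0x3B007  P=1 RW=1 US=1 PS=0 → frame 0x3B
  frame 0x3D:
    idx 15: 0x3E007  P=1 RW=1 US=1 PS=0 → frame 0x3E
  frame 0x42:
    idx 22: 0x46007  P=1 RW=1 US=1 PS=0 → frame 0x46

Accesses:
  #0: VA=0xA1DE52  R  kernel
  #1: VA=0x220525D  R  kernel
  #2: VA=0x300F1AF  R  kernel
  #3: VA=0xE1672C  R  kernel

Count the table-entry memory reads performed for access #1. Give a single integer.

Per-access translation:
#0 VA=0xA1DE52 (r,kernel):
  [0] read 0x32 idx=5: raw=0x35007 flags P=1 W=1 U=1 S=0
  [1] read 0x35 idx=29: raw=0x39007 flags P=1 W=1 U=1 S=0
  ✓ 0x39E52  — 2 lookups
#1 VA=0x220525D (r,kernel):
  [0] read 0x32 idx=17: raw=0x3A007 flags P=1 W=1 U=1 S=0
  [1] read 0x3A idx=5: raw=0x3B007 flags P=1 W=1 U=1 S=0
  ✓ 0x3B25D  — 2 lookups
#2 VA=0x300F1AF (r,kernel):
  [0] read 0x32 idx=24: raw=0x3D007 flags P=1 W=1 U=1 S=0
  [1] read 0x3D idx=15: raw=0x3E007 flags P=1 W=1 U=1 S=0
  ✓ 0x3E1AF  — 2 lookups
#3 VA=0xE1672C (r,kernel):
  [0] read 0x32 idx=7: raw=0x42007 flags P=1 W=1 U=1 S=0
  [1] read 0x42 idx=22: raw=0x46007 flags P=1 W=1 U=1 S=0
  ✓ 0x4672C  — 2 lookups

Entries read for #1: 2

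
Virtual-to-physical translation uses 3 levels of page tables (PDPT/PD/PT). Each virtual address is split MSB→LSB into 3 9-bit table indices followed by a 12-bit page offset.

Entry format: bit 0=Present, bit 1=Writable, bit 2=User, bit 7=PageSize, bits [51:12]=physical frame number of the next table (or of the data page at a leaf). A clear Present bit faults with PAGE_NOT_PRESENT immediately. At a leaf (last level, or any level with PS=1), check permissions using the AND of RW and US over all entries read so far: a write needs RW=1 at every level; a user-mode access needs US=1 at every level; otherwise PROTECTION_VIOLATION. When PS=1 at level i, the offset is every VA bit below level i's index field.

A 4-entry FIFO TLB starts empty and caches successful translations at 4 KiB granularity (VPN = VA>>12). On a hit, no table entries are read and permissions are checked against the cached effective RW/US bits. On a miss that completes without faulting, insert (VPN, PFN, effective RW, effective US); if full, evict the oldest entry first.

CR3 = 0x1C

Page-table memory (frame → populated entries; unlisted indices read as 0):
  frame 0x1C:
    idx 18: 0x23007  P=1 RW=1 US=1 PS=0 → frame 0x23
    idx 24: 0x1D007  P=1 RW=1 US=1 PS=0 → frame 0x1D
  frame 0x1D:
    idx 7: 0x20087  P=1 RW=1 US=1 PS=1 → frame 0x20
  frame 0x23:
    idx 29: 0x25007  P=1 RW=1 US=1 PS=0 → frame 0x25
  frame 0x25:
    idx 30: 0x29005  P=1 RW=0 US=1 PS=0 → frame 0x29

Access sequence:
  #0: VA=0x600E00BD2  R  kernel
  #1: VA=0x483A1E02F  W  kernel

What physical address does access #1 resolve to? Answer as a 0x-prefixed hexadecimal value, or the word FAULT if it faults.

Trace:
#0 VA=0x600E00BD2 (r,kernel):
  L0: frame=0x1C idx=24 entry=0x1D007 [P=1 RW=1 US=1 PS=0]
  L1: frame=0x1D idx=7 entry=0x20087 [P=1 RW=1 US=1 PS=1]
  ⇒ phys 0x20BD2 (huge @L1)  [2 reads]
#1 VA=0x483A1E02F (w,kernel):
  L0: frame=0x1C idx=18 entry=0x23007 [P=1 RW=1 US=1 PS=0]
  L1: frame=0x23 idx=29 entry=0x25007 [P=1 RW=1 US=1 PS=0]
  L2: frame=0x25 idx=30 entry=0x29005 [P=1 RW=0 US=1 PS=0]
  → PROTECTION_VIOLATION  (3 entries read)

Access #1 PA: FAULT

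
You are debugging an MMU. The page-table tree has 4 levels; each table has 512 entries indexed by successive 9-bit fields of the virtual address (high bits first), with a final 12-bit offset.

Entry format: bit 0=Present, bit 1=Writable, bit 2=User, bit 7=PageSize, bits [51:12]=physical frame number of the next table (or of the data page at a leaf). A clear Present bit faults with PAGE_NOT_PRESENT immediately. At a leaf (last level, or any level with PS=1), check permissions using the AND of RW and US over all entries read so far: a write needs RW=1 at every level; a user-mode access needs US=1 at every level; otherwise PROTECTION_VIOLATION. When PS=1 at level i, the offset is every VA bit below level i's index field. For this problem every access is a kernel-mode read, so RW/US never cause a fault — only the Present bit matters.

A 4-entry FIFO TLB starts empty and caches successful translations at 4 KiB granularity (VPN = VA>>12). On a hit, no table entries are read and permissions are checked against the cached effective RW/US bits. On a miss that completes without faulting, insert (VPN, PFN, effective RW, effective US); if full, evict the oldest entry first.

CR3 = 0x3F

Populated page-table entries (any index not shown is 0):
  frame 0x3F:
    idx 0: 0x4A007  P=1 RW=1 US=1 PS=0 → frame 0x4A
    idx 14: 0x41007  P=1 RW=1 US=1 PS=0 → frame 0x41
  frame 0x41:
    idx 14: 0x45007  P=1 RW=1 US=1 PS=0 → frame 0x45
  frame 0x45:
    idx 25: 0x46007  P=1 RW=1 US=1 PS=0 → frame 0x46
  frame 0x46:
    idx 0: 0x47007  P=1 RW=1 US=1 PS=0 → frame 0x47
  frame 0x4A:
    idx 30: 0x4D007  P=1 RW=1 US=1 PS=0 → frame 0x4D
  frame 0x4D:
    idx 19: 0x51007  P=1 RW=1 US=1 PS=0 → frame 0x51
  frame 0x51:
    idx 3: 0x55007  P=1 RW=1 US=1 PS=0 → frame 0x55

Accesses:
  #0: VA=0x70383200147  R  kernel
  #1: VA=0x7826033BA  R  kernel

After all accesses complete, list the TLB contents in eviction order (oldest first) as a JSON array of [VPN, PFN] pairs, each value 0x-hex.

Trace:
#0 VA=0x70383200147 (r,kernel):
  lvl0: tbl 0x3F, slot 14 ⇒ 0x41007 (P1/RW1/US1/PS0)
  lvl1: tbl 0x41, slot 14 ⇒ 0x45007 (P1/RW1/US1/PS0)
  lvl2: tbl 0x45, slot 25 ⇒ 0x46007 (P1/RW1/US1/PS0)
  lvl3: tbl 0x46, slot 0 ⇒ 0x47007 (P1/RW1/US1/PS0)
  ⇒ phys 0x47147  [4 reads]
#1 VA=0x7826033BA (r,kernel):
  lvl0: tbl 0x3F, slot 0 ⇒ 0x4A007 (P1/RW1/US1/PS0)
  lvl1: tbl 0x4A, slot 30 ⇒ 0x4D007 (P1/RW1/US1/PS0)
  lvl2: tbl 0x4D, slot 19 ⇒ 0x51007 (P1/RW1/US1/PS0)
  lvl3: tbl 0x51, slot 3 ⇒ 0x55007 (P1/RW1/US1/PS0)
  ⇒ phys 0x553BA  [4 reads]

TLB: [["0x70383200", "0x47"], ["0x782603", "0x55"]]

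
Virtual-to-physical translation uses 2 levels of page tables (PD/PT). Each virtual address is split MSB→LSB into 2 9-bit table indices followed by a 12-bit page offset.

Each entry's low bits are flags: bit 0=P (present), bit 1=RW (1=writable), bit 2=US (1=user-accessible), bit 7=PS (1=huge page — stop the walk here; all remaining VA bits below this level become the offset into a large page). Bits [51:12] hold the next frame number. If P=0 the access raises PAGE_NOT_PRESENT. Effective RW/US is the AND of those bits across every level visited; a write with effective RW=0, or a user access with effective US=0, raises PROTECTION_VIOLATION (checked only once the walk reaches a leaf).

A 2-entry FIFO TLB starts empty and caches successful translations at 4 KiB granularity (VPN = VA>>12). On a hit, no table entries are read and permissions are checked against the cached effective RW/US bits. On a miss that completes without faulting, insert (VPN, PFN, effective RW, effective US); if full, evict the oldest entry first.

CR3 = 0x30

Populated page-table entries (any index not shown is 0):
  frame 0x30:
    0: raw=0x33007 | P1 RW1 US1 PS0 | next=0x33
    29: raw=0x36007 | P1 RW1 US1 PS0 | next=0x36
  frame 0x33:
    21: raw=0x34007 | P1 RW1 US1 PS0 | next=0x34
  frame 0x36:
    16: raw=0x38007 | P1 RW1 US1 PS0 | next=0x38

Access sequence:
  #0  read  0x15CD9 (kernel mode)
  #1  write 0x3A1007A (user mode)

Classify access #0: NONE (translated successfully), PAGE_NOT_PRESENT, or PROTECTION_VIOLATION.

Walk each access:
#0 VA=0x15CD9 (r,kernel):
  L0 @0x30[0] → 0x33007  P=1,RW=1,US=1,PS=0
  L1 @0x33[21] → 0x34007  P=1,RW=1,US=1,PS=0
  ✓ 0x34CD9  — 2 lookups
#1 VA=0x3A1007A (w,user):
  L0 @0x30[29] → 0x36007  P=1,RW=1,US=1,PS=0
  L1 @0x36[16] → 0x38007  P=1,RW=1,US=1,PS=0
  ✓ 0x3807A  — 2 lookups

Access #0 fault: NONE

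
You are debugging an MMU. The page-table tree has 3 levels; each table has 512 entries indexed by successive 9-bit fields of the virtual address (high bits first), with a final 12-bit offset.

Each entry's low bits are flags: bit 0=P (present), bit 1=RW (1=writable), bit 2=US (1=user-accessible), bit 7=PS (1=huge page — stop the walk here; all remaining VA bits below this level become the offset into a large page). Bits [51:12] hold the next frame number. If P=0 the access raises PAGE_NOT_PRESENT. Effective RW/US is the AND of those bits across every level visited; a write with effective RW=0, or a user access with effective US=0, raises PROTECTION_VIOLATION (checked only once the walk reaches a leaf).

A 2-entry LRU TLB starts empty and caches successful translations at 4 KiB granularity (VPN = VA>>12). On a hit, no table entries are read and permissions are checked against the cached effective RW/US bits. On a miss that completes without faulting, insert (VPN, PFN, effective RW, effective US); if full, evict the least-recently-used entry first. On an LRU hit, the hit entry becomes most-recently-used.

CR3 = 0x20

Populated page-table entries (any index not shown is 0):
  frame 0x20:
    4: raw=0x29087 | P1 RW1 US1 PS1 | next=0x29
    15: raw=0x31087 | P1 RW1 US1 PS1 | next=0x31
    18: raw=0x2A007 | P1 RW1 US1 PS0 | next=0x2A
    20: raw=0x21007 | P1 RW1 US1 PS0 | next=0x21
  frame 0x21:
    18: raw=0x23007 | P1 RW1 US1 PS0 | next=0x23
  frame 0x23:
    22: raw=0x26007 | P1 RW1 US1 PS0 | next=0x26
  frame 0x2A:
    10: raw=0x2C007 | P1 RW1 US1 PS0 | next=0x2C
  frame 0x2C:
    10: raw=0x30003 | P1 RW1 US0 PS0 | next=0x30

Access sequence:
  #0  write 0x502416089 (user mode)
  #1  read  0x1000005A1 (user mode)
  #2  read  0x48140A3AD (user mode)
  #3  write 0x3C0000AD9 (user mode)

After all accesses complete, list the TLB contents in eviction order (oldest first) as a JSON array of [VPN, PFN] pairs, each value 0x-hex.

Trace:
#0 VA=0x502416089 (w,user):
  L0: frame=0x20 idx=20 entry=0x21007 [P=1 RW=1 US=1 PS=0]
  L1: frame=0x21 idx=18 entry=0x23007 [P=1 RW=1 US=1 PS=0]
  L2: frame=0x23 idx=22 entry=0x26007 [P=1 RW=1 US=1 PS=0]
  → PA=0x26089  (3 entries read)
#1 VA=0x1000005A1 (r,user):
  L0: frame=0x20 idx=4 entry=0x29087 [P=1 RW=1 US=1 PS=1]
  → PA=0x295A1 (huge @L0)  (1 entries read)
#2 VA=0x48140A3AD (r,user):
  L0: frame=0x20 idx=18 entry=0x2A007 [P=1 RW=1 US=1 PS=0]
  L1: frame=0x2A idx=10 entry=0x2C007 [P=1 RW=1 US=1 PS=0]
  L2: frame=0x2C idx=10 entry=0x30003 [P=1 RW=1 US=0 PS=0]
  ⇒ fault: PROTECTION_VIOLATION  — 3 lookups
#3 VA=0x3C0000AD9 (w,user):
  L0: frame=0x20 idx=15 entry=0x31087 [P=1 RW=1 US=1 PS=1]
  → PA=0x31AD9 (huge @L0)  (1 entries read)

TLB: [["0x100000", "0x29"], ["0x3C0000", "0x31"]]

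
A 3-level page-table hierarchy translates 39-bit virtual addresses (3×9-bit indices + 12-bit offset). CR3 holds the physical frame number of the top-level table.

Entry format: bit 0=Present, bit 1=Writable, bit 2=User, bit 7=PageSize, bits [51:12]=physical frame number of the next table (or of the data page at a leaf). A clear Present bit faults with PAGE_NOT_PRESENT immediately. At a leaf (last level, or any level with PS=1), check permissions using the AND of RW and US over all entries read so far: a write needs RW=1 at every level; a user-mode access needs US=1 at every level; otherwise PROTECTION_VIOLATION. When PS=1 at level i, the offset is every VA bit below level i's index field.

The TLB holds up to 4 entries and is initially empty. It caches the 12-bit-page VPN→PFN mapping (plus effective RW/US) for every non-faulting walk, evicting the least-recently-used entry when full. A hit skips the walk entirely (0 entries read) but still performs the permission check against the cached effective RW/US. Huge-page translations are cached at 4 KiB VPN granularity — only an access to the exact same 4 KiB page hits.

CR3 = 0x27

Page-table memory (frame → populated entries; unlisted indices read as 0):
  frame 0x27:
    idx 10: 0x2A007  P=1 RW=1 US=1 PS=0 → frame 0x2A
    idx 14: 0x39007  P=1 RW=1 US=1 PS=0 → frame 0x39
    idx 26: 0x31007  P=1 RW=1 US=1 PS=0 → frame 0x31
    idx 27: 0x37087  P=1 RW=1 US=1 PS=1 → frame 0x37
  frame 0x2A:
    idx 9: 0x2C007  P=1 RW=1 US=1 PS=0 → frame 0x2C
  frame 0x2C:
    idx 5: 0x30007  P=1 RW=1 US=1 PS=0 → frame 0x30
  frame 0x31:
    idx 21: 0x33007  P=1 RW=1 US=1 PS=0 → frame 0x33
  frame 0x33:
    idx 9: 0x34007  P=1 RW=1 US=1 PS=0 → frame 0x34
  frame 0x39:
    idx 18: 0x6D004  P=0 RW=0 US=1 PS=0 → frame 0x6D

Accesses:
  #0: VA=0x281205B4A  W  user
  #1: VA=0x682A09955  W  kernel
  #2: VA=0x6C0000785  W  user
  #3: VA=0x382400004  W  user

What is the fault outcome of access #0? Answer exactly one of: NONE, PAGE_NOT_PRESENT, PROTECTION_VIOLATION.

Per-access translation:
#0 VA=0x281205B4A (w,user):
  [0] read 0x27 idx=10: raw=0x2A007 flags P=1 W=1 U=1 S=0
  [1] read 0x2A idx=9: raw=0x2C007 flags P=1 W=1 U=1 S=0
  [2] read 0x2C idx=5: raw=0x30007 flags P=1 W=1 U=1 S=0
  ⇒ phys 0x30B4A  [3 reads]
#1 VA=0x682A09955 (w,kernel):
  [0] read 0x27 idx=26: raw=0x31007 flags P=1 W=1 U=1 S=0
  [1] read 0x31 idx=21: raw=0x33007 flags P=1 W=1 U=1 S=0
  [2] read 0x33 idx=9: raw=0x34007 flags P=1 W=1 U=1 S=0
  ⇒ phys 0x34955  [3 reads]
#2 VA=0x6C0000785 (w,user):
  [0] read 0x27 idx=27: raw=0x37087 flags P=1 W=1 U=1 S=1
  ⇒ phys 0x37785 (huge @L0)  [1 reads]
#3 VA=0x382400004 (w,user):
  [0] read 0x27 idx=14: raw=0x39007 flags P=1 W=1 U=1 S=0
  [1] read 0x39 idx=18: raw=0x6D004 flags P=0 W=0 U=1 S=0
  → PAGE_NOT_PRESENT  (2 entries read)

Access #0 fault: NONE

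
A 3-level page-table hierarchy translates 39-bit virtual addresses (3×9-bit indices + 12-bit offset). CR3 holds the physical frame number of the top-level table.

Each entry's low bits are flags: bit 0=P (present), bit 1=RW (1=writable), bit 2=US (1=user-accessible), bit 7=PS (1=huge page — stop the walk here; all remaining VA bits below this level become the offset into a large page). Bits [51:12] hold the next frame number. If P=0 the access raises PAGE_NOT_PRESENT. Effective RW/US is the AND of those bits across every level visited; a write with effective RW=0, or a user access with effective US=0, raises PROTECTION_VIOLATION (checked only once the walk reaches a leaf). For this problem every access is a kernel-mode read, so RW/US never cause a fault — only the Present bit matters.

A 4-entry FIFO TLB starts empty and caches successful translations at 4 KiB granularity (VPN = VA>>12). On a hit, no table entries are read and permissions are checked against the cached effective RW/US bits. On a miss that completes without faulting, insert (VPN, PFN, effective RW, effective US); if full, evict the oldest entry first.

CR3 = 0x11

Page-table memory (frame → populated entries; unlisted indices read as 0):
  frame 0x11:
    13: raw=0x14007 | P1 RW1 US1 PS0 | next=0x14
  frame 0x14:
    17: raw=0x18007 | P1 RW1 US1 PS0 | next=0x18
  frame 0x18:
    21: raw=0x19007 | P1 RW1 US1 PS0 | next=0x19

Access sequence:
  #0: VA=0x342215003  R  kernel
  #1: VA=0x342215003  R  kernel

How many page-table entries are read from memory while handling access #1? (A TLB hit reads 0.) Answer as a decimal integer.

Trace:
#0 VA=0x342215003 (r,kernel):
  lvl0: tbl 0x11, slot 13 ⇒ 0x14007 (P1/RW1/US1/PS0)
  lvl1: tbl 0x14, slot 17 ⇒ 0x18007 (P1/RW1/US1/PS0)
  lvl2: tbl 0x18, slot 21 ⇒ 0x19007 (P1/RW1/US1/PS0)
  ✓ 0x19003  — 3 lookups
#1 VA=0x342215003 (r,kernel):
  TLB hit vpn=0x342215 → PA=0x19003

Entries read for #1: 0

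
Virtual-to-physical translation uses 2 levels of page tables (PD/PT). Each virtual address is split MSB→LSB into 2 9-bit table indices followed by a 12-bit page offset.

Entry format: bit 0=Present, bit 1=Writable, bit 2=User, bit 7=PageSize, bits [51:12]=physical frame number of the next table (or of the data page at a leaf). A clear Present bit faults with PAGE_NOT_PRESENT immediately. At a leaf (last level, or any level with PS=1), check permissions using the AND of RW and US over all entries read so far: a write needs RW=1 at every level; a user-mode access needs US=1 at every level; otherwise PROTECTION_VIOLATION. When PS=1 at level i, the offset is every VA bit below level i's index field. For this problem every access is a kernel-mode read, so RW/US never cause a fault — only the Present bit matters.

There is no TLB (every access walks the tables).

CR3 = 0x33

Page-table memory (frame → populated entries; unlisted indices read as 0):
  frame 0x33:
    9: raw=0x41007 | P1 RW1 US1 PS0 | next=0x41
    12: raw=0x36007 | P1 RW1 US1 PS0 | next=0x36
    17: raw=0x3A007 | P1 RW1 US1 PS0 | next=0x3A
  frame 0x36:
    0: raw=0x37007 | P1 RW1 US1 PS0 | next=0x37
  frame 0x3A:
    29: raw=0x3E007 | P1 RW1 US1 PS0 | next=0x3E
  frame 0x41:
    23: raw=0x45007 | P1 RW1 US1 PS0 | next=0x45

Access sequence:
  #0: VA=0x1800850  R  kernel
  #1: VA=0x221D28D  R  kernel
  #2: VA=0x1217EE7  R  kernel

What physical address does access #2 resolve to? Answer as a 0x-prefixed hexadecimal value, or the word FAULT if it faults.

Walk each access:
#0 VA=0x1800850 (r,kernel):
  lvl0: tbl 0x33, slot 12 ⇒ 0x36007 (P1/RW1/US1/PS0)
  lvl1: tbl 0x36, slot 0 ⇒ 0x37007 (P1/RW1/US1/PS0)
  ⇒ phys 0x37850  [2 reads]
#1 VA=0x221D28D (r,kernel):
  lvl0: tbl 0x33, slot 17 ⇒ 0x3A007 (P1/RW1/US1/PS0)
  lvl1: tbl 0x3A, slot 29 ⇒ 0x3E007 (P1/RW1/US1/PS0)
  ⇒ phys 0x3E28D  [2 reads]
#2 VA=0x1217EE7 (r,kernel):
  lvl0: tbl 0x33, slot 9 ⇒ 0x41007 (P1/RW1/US1/PS0)
  lvl1: tbl 0x41, slot 23 ⇒ 0x45007 (P1/RW1/US1/PS0)
  ⇒ phys 0x45EE7  [2 reads]

Access #2 PA: 0x45EE7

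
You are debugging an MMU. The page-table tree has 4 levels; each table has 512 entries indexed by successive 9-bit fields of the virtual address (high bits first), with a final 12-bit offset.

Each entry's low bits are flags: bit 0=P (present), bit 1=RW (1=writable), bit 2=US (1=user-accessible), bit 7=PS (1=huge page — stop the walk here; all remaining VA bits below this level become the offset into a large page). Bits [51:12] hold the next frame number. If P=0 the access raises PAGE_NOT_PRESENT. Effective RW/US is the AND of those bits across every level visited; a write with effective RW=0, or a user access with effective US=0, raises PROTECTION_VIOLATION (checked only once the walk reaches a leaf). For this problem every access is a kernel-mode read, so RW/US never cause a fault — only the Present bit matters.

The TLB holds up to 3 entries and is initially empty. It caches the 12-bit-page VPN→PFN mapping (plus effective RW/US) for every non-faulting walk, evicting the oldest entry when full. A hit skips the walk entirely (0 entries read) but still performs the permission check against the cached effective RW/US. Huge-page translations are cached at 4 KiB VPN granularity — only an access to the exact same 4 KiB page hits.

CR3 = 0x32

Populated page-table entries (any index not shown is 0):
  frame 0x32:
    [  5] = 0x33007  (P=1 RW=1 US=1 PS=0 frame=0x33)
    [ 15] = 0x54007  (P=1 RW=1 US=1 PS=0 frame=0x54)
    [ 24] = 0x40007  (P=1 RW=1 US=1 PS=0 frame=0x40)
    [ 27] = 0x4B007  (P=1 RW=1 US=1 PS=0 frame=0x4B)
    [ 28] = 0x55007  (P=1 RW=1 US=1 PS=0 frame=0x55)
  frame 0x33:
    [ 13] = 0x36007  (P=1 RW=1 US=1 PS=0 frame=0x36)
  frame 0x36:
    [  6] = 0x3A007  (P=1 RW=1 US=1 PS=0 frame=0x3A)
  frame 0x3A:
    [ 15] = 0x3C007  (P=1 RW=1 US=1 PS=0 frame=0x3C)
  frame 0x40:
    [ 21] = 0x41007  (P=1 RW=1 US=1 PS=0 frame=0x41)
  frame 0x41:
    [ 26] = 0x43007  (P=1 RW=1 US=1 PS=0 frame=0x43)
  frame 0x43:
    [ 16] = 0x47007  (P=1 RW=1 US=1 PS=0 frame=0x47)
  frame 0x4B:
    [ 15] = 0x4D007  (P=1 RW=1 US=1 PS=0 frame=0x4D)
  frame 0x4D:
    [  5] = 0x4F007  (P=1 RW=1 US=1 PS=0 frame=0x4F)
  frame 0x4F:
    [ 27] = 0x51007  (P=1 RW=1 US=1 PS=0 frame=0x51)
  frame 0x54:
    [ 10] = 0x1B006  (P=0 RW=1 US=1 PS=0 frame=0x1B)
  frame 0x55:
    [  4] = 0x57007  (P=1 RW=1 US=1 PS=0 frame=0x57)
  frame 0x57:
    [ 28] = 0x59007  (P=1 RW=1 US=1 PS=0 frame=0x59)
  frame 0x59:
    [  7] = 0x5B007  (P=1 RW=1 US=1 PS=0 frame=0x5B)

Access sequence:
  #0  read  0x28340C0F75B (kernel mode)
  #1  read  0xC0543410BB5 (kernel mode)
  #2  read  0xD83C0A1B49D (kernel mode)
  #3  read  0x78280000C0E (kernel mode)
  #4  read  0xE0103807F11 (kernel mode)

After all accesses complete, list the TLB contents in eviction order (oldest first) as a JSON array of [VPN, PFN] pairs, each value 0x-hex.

Walk each access:
#0 VA=0x28340C0F75B (r,kernel):
  L0 @0x32[5] → 0x33007  P=1,RW=1,US=1,PS=0
  L1 @0x33[13] → 0x36007  P=1,RW=1,US=1,PS=0
  L2 @0x36[6] → 0x3A007  P=1,RW=1,US=1,PS=0
  L3 @0x3A[15] → 0x3C007  P=1,RW=1,US=1,PS=0
  ⇒ phys 0x3C75B  [4 reads]
#1 VA=0xC0543410BB5 (r,kernel):
  L0 @0x32[24] → 0x40007  P=1,RW=1,US=1,PS=0
  L1 @0x40[21] → 0x41007  P=1,RW=1,US=1,PS=0
  L2 @0x41[26] → 0x43007  P=1,RW=1,US=1,PS=0
  L3 @0x43[16] → 0x47007  P=1,RW=1,US=1,PS=0
  ⇒ phys 0x47BB5  [4 reads]
#2 VA=0xD83C0A1B49D (r,kernel):
  L0 @0x32[27] → 0x4B007  P=1,RW=1,US=1,PS=0
  L1 @0x4B[15] → 0x4D007  P=1,RW=1,US=1,PS=0
  L2 @0x4D[5] → 0x4F007  P=1,RW=1,US=1,PS=0
  L3 @0x4F[27] → 0x51007  P=1,RW=1,US=1,PS=0
  ⇒ phys 0x5149D  [4 reads]
#3 VA=0x78280000C0E (r,kernel):
  L0 @0x32[15] → 0x54007  P=1,RW=1,US=1,PS=0
  L1 @0x54[10] → 0x1B006  P=0,RW=1,US=1,PS=0
  → PAGE_NOT_PRESENT  (2 entries read)
#4 VA=0xE0103807F11 (r,kernel):
  L0 @0x32[28] → 0x55007  P=1,RW=1,US=1,PS=0
  L1 @0x55[4] → 0x57007  P=1,RW=1,US=1,PS=0
  L2 @0x57[28] → 0x59007  P=1,RW=1,US=1,PS=0
  L3 @0x59[7] → 0x5B007  P=1,RW=1,US=1,PS=0
  ⇒ phys 0x5BF11  [4 reads]

TLB: [["0xC0543410", "0x47"], ["0xD83C0A1B", "0x51"], ["0xE0103807", "0x5B"]]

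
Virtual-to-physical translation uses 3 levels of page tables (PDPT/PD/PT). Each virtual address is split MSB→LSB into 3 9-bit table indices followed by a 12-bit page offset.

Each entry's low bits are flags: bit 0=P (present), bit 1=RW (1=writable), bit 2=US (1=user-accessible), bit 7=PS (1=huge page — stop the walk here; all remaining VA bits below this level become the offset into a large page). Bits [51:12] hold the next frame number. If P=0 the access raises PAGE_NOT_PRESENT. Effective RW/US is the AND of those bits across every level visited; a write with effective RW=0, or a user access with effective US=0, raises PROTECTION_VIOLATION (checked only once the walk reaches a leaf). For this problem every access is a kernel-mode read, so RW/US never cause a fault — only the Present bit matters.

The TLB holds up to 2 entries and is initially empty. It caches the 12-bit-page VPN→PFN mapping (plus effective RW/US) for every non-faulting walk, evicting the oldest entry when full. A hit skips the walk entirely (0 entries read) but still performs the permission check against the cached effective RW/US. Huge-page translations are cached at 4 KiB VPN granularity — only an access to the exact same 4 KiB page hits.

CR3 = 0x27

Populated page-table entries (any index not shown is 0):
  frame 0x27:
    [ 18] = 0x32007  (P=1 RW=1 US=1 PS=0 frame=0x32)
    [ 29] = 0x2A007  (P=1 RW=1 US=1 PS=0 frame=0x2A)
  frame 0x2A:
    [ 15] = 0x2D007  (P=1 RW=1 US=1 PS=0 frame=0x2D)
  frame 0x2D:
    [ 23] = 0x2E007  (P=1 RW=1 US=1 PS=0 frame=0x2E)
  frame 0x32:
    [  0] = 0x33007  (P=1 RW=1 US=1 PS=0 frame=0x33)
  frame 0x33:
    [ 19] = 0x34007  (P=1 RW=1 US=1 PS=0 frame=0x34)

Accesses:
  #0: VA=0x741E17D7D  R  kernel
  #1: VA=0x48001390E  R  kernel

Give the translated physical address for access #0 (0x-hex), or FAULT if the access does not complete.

Per-access translation:
#0 VA=0x741E17D7D (r,kernel):
  L0: frame=0x27 idx=29 entry=0x2A007 [P=1 RW=1 US=1 PS=0]
  L1: frame=0x2A idx=15 entry=0x2D007 [P=1 RW=1 US=1 PS=0]
  L2: frame=0x2D idx=23 entry=0x2E007 [P=1 RW=1 US=1 PS=0]
  → PA=0x2ED7D  (3 entries read)
#1 VA=0x48001390E (r,kernel):
  L0: frame=0x27 idx=18 entry=0x32007 [P=1 RW=1 US=1 PS=0]
  L1: frame=0x32 idx=0 entry=0x33007 [P=1 RW=1 US=1 PS=0]
  L2: frame=0x33 idx=19 entry=0x34007 [P=1 RW=1 US=1 PS=0]
  → PA=0x3490E  (3 entries read)

Access #0 PA: 0x2ED7D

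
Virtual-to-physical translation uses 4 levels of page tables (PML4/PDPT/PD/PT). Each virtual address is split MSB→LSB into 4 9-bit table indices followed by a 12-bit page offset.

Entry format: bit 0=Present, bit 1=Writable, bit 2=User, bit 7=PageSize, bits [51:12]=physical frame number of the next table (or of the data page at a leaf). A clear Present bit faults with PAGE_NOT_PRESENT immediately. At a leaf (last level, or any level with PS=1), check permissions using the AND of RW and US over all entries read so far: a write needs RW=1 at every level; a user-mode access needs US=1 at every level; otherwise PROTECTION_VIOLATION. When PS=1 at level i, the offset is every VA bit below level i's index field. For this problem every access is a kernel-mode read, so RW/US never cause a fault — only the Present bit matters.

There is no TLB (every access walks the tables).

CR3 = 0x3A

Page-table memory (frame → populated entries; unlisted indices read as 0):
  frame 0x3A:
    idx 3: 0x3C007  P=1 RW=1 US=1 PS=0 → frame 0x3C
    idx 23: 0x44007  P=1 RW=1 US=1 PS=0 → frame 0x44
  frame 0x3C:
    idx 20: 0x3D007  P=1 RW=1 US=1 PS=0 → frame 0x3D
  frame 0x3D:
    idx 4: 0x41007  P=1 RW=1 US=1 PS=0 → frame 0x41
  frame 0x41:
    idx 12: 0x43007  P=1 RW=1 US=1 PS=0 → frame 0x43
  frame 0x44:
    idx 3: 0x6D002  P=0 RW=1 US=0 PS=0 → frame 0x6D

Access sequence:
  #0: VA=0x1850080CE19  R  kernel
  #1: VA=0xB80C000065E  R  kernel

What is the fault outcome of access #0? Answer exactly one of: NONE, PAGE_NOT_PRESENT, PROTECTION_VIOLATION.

Walk each access:
#0 VA=0x1850080CE19 (r,kernel):
  L0: frame=0x3A idx=3 entry=0x3C007 [P=1 RW=1 US=1 PS=0]
  L1: frame=0x3C idx=20 entry=0x3D007 [P=1 RW=1 US=1 PS=0]
  L2: frame=0x3D idx=4 entry=0x41007 [P=1 RW=1 US=1 PS=0]
  L3: frame=0x41 idx=12 entry=0x43007 [P=1 RW=1 US=1 PS=0]
  → PA=0x43E19  (4 entries read)
#1 VA=0xB80C000065E (r,kernel):
  L0: frame=0x3A idx=23 entry=0x44007 [P=1 RW=1 US=1 PS=0]
  L1: frame=0x44 idx=3 entry=0x6D002 [P=0 RW=1 US=0 PS=0]
  ⇒ fault: PAGE_NOT_PRESENT  — 2 lookups

Access #0 fault: NONE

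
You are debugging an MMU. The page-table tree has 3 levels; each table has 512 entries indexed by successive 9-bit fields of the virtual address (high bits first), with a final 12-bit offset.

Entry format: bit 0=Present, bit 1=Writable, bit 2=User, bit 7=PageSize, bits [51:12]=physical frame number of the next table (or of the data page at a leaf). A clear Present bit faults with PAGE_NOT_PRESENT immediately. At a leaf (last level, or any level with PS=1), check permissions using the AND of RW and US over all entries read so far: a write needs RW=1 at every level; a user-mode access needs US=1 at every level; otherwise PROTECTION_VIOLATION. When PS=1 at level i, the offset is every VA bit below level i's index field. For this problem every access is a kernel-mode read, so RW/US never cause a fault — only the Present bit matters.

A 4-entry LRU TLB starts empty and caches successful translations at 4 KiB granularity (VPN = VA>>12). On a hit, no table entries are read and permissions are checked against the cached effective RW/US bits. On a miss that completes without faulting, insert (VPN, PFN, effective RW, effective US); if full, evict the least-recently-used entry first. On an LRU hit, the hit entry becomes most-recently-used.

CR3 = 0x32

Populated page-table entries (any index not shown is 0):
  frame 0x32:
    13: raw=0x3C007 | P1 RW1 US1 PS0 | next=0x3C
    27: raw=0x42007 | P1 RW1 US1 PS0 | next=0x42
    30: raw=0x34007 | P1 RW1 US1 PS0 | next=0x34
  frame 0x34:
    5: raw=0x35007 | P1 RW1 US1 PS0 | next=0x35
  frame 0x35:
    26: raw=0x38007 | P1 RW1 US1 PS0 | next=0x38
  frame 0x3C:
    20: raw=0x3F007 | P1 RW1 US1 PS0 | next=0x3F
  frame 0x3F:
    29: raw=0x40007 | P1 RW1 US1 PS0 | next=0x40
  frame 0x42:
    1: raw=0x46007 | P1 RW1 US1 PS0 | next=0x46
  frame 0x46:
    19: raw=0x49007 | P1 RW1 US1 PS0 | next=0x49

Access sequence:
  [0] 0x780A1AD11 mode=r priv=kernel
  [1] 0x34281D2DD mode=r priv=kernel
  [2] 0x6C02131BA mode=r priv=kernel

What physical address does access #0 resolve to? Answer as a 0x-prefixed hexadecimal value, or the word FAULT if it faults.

Trace:
#0 VA=0x780A1AD11 (r,kernel):
  L0: frame=0x32 idx=30 entry=0x34007 [P=1 RW=1 US=1 PS=0]
  L1: frame=0x34 idx=5 entry=0x35007 [P=1 RW=1 US=1 PS=0]
  L2: frame=0x35 idx=26 entry=0x38007 [P=1 RW=1 US=1 PS=0]
  ⇒ phys 0x38D11  [3 reads]
#1 VA=0x34281D2DD (r,kernel):
  L0: frame=0x32 idx=13 entry=0x3C007 [P=1 RW=1 US=1 PS=0]
  L1: frame=0x3C idx=20 entry=0x3F007 [P=1 RW=1 US=1 PS=0]
  L2: frame=0x3F idx=29 entry=0x40007 [P=1 RW=1 US=1 PS=0]
  ⇒ phys 0x402DD  [3 reads]
#2 VA=0x6C02131BA (r,kernel):
  L0: frame=0x32 idx=27 entry=0x42007 [P=1 RW=1 US=1 PS=0]
  L1: frame=0x42 idx=1 entry=0x46007 [P=1 RW=1 US=1 PS=0]
  L2: frame=0x46 idx=19 entry=0x49007 [P=1 RW=1 US=1 PS=0]
  ⇒ phys 0x491BA  [3 reads]

Access #0 PA: 0x38D11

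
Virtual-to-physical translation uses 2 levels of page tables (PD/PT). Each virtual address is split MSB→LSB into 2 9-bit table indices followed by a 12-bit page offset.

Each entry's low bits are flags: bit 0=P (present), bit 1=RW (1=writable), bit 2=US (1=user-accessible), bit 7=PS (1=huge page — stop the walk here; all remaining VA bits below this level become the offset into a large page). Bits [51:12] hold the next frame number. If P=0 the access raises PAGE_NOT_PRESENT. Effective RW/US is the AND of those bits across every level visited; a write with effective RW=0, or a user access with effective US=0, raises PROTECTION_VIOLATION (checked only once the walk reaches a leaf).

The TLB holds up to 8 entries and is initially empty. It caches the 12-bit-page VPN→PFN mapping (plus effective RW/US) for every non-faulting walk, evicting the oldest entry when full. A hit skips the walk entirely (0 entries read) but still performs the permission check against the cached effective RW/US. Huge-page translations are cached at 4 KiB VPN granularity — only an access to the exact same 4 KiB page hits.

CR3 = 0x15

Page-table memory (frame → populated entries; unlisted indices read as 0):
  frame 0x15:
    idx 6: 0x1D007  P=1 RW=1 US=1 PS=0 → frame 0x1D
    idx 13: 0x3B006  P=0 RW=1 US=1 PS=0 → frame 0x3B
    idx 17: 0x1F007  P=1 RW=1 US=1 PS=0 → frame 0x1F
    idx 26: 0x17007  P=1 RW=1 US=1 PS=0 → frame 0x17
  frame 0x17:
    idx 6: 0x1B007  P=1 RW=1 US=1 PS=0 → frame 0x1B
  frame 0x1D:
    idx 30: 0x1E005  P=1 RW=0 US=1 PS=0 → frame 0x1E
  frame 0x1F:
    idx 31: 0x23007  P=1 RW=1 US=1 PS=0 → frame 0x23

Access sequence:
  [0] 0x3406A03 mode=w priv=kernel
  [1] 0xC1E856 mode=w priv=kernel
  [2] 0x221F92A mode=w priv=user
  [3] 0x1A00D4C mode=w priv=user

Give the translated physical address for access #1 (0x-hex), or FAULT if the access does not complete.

Per-access translation:
#0 VA=0x3406A03 (w,kernel):
  [0] read 0x15 idx=26: raw=0x17007 flags P=1 W=1 U=1 S=0
  [1] read 0x17 idx=6: raw=0x1B007 flags P=1 W=1 U=1 S=0
  ⇒ phys 0x1BA03  [2 reads]
#1 VA=0xC1E856 (w,kernel):
  [0] read 0x15 idx=6: raw=0x1D007 flags P=1 W=1 U=1 S=0
  [1] read 0x1D idx=30: raw=0x1E005 flags P=1 W=0 U=1 S=0
  ✗ PROTECTION_VIOLATION  [2 reads]
#2 VA=0x221F92A (w,user):
  [0] read 0x15 idx=17: raw=0x1F007 flags P=1 W=1 U=1 S=0
  [1] read 0x1F idx=31: raw=0x23007 flags P=1 W=1 U=1 S=0
  ⇒ phys 0x2392A  [2 reads]
#3 VA=0x1A00D4C (w,user):
  [0] read 0x15 idx=13: raw=0x3B006 flags P=0 W=1 U=1 S=0
  ✗ PAGE_NOT_PRESENT  [1 reads]

Access #1 PA: FAULT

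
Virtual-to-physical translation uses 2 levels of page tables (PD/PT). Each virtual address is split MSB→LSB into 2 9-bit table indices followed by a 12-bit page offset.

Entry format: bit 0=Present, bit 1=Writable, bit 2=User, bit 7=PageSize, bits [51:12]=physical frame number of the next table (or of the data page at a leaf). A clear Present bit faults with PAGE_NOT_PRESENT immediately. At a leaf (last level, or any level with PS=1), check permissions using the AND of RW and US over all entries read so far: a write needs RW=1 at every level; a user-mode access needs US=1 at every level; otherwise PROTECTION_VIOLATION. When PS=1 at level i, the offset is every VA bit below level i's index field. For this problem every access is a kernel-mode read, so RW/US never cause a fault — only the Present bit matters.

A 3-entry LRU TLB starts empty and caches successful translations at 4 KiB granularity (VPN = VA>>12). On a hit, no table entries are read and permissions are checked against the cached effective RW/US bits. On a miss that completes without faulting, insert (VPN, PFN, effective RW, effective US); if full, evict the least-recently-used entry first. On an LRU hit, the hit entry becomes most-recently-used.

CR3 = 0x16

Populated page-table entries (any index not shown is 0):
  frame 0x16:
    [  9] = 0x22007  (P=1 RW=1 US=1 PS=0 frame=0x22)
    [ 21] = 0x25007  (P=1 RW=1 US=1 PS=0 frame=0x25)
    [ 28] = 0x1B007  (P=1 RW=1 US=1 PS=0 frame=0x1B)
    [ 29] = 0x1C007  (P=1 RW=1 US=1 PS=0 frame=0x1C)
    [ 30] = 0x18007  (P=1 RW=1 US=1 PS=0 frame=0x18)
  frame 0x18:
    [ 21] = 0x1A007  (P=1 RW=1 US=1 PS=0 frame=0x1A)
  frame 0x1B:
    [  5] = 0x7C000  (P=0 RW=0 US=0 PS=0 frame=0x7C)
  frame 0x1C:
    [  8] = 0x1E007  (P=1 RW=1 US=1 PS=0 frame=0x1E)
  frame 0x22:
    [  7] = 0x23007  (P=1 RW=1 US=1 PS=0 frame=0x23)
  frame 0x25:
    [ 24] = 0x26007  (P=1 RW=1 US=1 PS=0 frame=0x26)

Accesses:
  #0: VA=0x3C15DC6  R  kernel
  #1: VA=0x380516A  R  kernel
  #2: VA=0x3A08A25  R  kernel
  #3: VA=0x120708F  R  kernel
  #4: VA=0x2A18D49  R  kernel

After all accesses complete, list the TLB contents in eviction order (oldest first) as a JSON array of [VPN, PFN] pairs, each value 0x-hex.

Trace:
#0 VA=0x3C15DC6 (r,kernel):
  lvl0: tbl 0x16, slot 30 ⇒ 0x18007 (P1/RW1/US1/PS0)
  lvl1: tbl 0x18, slot 21 ⇒ 0x1A007 (P1/RW1/US1/PS0)
  ⇒ phys 0x1ADC6  [2 reads]
#1 VA=0x380516A (r,kernel):
  lvl0: tbl 0x16, slot 28 ⇒ 0x1B007 (P1/RW1/US1/PS0)
  lvl1: tbl 0x1B, slot 5 ⇒ 0x7C000 (P0/RW0/US0/PS0)
  ⇒ fault: PAGE_NOT_PRESENT  — 2 lookups
#2 VA=0x3A08A25 (r,kernel):
  lvl0: tbl 0x16, slot 29 ⇒ 0x1C007 (P1/RW1/US1/PS0)
  lvl1: tbl 0x1C, slot 8 ⇒ 0x1E007 (P1/RW1/US1/PS0)
  ⇒ phys 0x1EA25  [2 reads]
#3 VA=0x120708F (r,kernel):
  lvl0: tbl 0x16, slot 9 ⇒ 0x22007 (P1/RW1/US1/PS0)
  lvl1: tbl 0x22, slot 7 ⇒ 0x23007 (P1/RW1/US1/PS0)
  ⇒ phys 0x2308F  [2 reads]
#4 VA=0x2A18D49 (r,kernel):
  lvl0: tbl 0x16, slot 21 ⇒ 0x25007 (P1/RW1/US1/PS0)
  lvl1: tbl 0x25, slot 24 ⇒ 0x26007 (P1/RW1/US1/PS0)
  ⇒ phys 0x26D49  [2 reads]

TLB: [["0x3A08", "0x1E"], ["0x1207", "0x23"], ["0x2A18", "0x26"]]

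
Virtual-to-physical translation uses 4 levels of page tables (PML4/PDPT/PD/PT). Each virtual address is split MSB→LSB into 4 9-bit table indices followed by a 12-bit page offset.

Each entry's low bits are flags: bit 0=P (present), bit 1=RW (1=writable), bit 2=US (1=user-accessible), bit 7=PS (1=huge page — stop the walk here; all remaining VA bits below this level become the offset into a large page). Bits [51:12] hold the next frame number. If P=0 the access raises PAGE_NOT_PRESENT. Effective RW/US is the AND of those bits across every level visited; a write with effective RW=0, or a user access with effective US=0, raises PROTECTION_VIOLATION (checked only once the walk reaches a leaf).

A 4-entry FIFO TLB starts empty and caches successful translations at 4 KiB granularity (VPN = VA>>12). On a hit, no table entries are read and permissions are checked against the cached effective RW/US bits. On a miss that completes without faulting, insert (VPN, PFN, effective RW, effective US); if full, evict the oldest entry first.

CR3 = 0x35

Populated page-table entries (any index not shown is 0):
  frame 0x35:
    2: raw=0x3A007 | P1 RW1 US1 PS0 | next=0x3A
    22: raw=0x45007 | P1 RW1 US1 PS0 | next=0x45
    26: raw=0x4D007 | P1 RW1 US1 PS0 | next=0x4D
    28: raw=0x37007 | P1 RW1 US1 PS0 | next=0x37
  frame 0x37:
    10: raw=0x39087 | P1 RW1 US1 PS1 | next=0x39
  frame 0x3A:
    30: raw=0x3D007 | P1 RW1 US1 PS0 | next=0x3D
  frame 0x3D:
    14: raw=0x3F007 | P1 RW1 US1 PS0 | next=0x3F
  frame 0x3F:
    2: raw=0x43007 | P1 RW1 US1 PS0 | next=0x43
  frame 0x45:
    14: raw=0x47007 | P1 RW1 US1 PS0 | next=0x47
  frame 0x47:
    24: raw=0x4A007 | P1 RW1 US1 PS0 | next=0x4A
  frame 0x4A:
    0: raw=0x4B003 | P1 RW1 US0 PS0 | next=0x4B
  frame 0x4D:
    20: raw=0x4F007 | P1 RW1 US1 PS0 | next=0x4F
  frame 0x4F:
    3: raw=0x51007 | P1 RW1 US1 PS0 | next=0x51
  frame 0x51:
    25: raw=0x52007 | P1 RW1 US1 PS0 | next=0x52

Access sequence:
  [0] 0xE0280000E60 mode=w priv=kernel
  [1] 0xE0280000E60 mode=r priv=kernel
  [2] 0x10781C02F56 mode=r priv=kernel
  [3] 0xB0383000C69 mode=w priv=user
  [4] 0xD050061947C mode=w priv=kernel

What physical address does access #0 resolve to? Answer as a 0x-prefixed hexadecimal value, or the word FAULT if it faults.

Walk each access:
#0 VA=0xE0280000E60 (w,kernel):
  L0 @0x35[28] → 0x37007  P=1,RW=1,US=1,PS=0
  L1 @0x37[10] → 0x39087  P=1,RW=1,US=1,PS=1
  → PA=0x39E60 (huge @L1)  (2 entries read)
#1 VA=0xE0280000E60 (r,kernel):
  TLB hit vpn=0xE0280000 → PA=0x39E60
#2 VA=0x10781C02F56 (r,kernel):
  L0 @0x35[2] → 0x3A007  P=1,RW=1,US=1,PS=0
  L1 @0x3A[30] → 0x3D007  P=1,RW=1,US=1,PS=0
  L2 @0x3D[14] → 0x3F007  P=1,RW=1,US=1,PS=0
  L3 @0x3F[2] → 0x43007  P=1,RW=1,US=1,PS=0
  → PA=0x43F56  (4 entries read)
#3 VA=0xB0383000C69 (w,user):
  L0 @0x35[22] → 0x45007  P=1,RW=1,US=1,PS=0
  L1 @0x45[14] → 0x47007  P=1,RW=1,US=1,PS=0
  L2 @0x47[24] → 0x4A007  P=1,RW=1,US=1,PS=0
  L3 @0x4A[0] → 0x4B003  P=1,RW=1,US=0,PS=0
  → PROTECTION_VIOLATION  (4 entries read)
#4 VA=0xD050061947C (w,kernel):
  L0 @0x35[26] → 0x4D007  P=1,RW=1,US=1,PS=0
  L1 @0x4D[20] → 0x4F007  P=1,RW=1,US=1,PS=0
  L2 @0x4F[3] → 0x51007  P=1,RW=1,US=1,PS=0
  L3 @0x51[25] → 0x52007  P=1,RW=1,US=1,PS=0
  → PA=0x5247C  (4 entries read)

Access #0 PA: 0x39E60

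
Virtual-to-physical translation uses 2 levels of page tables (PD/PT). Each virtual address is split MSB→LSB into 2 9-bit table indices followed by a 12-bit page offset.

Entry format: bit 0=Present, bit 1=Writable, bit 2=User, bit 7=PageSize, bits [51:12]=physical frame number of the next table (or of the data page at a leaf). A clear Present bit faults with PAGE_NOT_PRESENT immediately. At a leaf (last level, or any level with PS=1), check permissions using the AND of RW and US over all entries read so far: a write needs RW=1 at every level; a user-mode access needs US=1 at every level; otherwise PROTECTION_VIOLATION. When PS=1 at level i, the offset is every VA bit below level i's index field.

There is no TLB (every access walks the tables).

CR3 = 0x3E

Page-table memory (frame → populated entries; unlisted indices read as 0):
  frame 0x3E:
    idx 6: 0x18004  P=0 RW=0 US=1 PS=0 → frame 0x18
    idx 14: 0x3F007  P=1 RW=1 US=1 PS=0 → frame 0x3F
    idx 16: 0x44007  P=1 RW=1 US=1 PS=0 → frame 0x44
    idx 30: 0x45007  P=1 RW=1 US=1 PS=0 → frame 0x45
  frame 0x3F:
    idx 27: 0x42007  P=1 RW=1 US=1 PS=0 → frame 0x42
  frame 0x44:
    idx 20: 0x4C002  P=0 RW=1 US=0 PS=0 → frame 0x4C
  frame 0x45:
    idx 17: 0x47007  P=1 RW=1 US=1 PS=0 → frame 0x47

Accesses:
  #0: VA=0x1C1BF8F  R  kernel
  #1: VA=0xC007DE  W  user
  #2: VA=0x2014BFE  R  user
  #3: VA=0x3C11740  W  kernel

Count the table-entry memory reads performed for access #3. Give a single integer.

Trace:
#0 VA=0x1C1BF8F (r,kernel):
  [0] read 0x3E idx=14: raw=0x3F007 flags P=1 W=1 U=1 S=0
  [1] read 0x3F idx=27: raw=0x42007 flags P=1 W=1 U=1 S=0
  ⇒ phys 0x42F8F  [2 reads]
#1 VA=0xC007DE (w,user):
  [0] read 0x3E idx=6: raw=0x18004 flags P=0 W=0 U=1 S=0
  ✗ PAGE_NOT_PRESENT  [1 reads]
#2 VA=0x2014BFE (r,user):
  [0] read 0x3E idx=16: raw=0x44007 flags P=1 W=1 U=1 S=0
  [1] read 0x44 idx=20: raw=0x4C002 flags P=0 W=1 U=0 S=0
  ✗ PAGE_NOT_PRESENT  [2 reads]
#3 VA=0x3C11740 (w,kernel):
  [0] read 0x3E idx=30: raw=0x45007 flags P=1 W=1 U=1 S=0
  [1] read 0x45 idx=17: raw=0x47007 flags P=1 W=1 U=1 S=0
  ⇒ phys 0x47740  [2 reads]

Entries read for #3: 2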